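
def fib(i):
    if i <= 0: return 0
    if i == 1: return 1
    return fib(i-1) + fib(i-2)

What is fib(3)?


Computing fib(3) bottom-up:
fib(0) = 0
fib(1) = 1
fib(2) = fib(1) + fib(0) = 1 + 0 = 1
fib(3) = fib(2) + fib(1) = 1 + 1 = 2

2


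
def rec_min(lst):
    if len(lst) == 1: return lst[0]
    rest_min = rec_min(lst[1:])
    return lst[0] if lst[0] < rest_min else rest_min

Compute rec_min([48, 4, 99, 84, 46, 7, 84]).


rec_min([48, 4, 99, 84, 46, 7, 84]): compare 48 with rec_min([4, 99, 84, 46, 7, 84])
rec_min([4, 99, 84, 46, 7, 84]): compare 4 with rec_min([99, 84, 46, 7, 84])
rec_min([99, 84, 46, 7, 84]): compare 99 with rec_min([84, 46, 7, 84])
rec_min([84, 46, 7, 84]): compare 84 with rec_min([46, 7, 84])
rec_min([46, 7, 84]): compare 46 with rec_min([7, 84])
rec_min([7, 84]): compare 7 with rec_min([84])
rec_min([84]) = 84  (base case)
Compare 7 with 84 -> 7
Compare 46 with 7 -> 7
Compare 84 with 7 -> 7
Compare 99 with 7 -> 7
Compare 4 with 7 -> 4
Compare 48 with 4 -> 4

4


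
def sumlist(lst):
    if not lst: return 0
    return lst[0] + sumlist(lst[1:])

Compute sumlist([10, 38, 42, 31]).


sumlist([10, 38, 42, 31]) = 10 + sumlist([38, 42, 31])
sumlist([38, 42, 31]) = 38 + sumlist([42, 31])
sumlist([42, 31]) = 42 + sumlist([31])
sumlist([31]) = 31 + sumlist([])
sumlist([]) = 0  (base case)
Total: 10 + 38 + 42 + 31 + 0 = 121

121


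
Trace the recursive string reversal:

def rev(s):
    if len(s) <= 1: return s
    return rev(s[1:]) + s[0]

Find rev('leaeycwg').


rev('leaeycwg') = rev('eaeycwg') + 'l'
rev('eaeycwg') = rev('aeycwg') + 'e'
rev('aeycwg') = rev('eycwg') + 'a'
rev('eycwg') = rev('ycwg') + 'e'
rev('ycwg') = rev('cwg') + 'y'
rev('cwg') = rev('wg') + 'c'
rev('wg') = rev('g') + 'w'
rev('g') = 'g'  (base case)
Concatenating: 'g' + 'w' + 'c' + 'y' + 'e' + 'a' + 'e' + 'l' = 'gwcyeael'

gwcyeael


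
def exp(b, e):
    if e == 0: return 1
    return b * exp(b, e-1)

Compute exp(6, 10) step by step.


exp(6, 10)
= 6 * exp(6, 9)
= 6 * 6 * exp(6, 8)
= 6 * 6 * 6 * exp(6, 7)
= 6 * 6 * 6 * 6 * exp(6, 6)
= 6 * 6 * 6 * 6 * 6 * exp(6, 5)
= 6 * 6 * 6 * 6 * 6 * 6 * exp(6, 4)
= 6 * 6 * 6 * 6 * 6 * 6 * 6 * exp(6, 3)
= 6 * 6 * 6 * 6 * 6 * 6 * 6 * 6 * exp(6, 2)
= 6 * 6 * 6 * 6 * 6 * 6 * 6 * 6 * 6 * exp(6, 1)
= 6 * 6 * 6 * 6 * 6 * 6 * 6 * 6 * 6 * 6 * exp(6, 0)
= 6 * 6 * 6 * 6 * 6 * 6 * 6 * 6 * 6 * 6 * 1
= 60466176

60466176


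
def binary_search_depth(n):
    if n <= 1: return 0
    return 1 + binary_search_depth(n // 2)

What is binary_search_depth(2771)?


2771 / 2 = 1385
1385 / 2 = 692
692 / 2 = 346
346 / 2 = 173
173 / 2 = 86
86 / 2 = 43
43 / 2 = 21
21 / 2 = 10
10 / 2 = 5
5 / 2 = 2
2 / 2 = 1
Reached 1 after 11 halvings

11


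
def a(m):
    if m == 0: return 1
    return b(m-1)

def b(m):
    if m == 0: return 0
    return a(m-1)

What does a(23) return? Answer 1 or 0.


a(23) = b(22)
b(22) = a(21)
a(21) = b(20)
b(20) = a(19)
a(19) = b(18)
b(18) = a(17)
a(17) = b(16)
b(16) = a(15)
a(15) = b(14)
b(14) = a(13)
a(13) = b(12)
b(12) = a(11)
a(11) = b(10)
b(10) = a(9)
a(9) = b(8)
b(8) = a(7)
a(7) = b(6)
b(6) = a(5)
a(5) = b(4)
b(4) = a(3)
a(3) = b(2)
b(2) = a(1)
a(1) = b(0)
b(0) = 0  (base case)
Result: 0

0


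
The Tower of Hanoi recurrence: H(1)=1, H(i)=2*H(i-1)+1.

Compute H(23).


H(23) = 2 * H(22) + 1
H(22) = 2 * H(21) + 1
H(21) = 2 * H(20) + 1
H(20) = 2 * H(19) + 1
H(19) = 2 * H(18) + 1
H(18) = 2 * H(17) + 1
H(17) = 2 * H(16) + 1
H(16) = 2 * H(15) + 1
H(15) = 2 * H(14) + 1
H(14) = 2 * H(13) + 1
H(13) = 2 * H(12) + 1
H(12) = 2 * H(11) + 1
H(11) = 2 * H(10) + 1
H(10) = 2 * H(9) + 1
H(9) = 2 * H(8) + 1
H(8) = 2 * H(7) + 1
H(7) = 2 * H(6) + 1
H(6) = 2 * H(5) + 1
H(5) = 2 * H(4) + 1
H(4) = 2 * H(3) + 1
H(3) = 2 * H(2) + 1
H(2) = 2 * H(1) + 1
H(1) = 1  (base case)
H(2) = 2 * 1 + 1 = 3
H(3) = 2 * 3 + 1 = 7
H(4) = 2 * 7 + 1 = 15
H(5) = 2 * 15 + 1 = 31
H(6) = 2 * 31 + 1 = 63
H(7) = 2 * 63 + 1 = 127
H(8) = 2 * 127 + 1 = 255
H(9) = 2 * 255 + 1 = 511
H(10) = 2 * 511 + 1 = 1023
H(11) = 2 * 1023 + 1 = 2047
H(12) = 2 * 2047 + 1 = 4095
H(13) = 2 * 4095 + 1 = 8191
H(14) = 2 * 8191 + 1 = 16383
H(15) = 2 * 16383 + 1 = 32767
H(16) = 2 * 32767 + 1 = 65535
H(17) = 2 * 65535 + 1 = 131071
H(18) = 2 * 131071 + 1 = 262143
H(19) = 2 * 262143 + 1 = 524287
H(20) = 2 * 524287 + 1 = 1048575
H(21) = 2 * 1048575 + 1 = 2097151
H(22) = 2 * 2097151 + 1 = 4194303
H(23) = 2 * 4194303 + 1 = 8388607

8388607


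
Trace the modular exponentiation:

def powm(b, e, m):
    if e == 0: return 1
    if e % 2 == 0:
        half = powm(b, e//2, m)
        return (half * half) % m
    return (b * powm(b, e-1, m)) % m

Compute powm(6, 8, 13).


powm(6, 8, 13): e is even, compute powm(6, 4, 13)
  powm(6, 4, 13): e is even, compute powm(6, 2, 13)
    powm(6, 2, 13): e is even, compute powm(6, 1, 13)
      powm(6, 1, 13): e is odd, compute powm(6, 0, 13)
        powm(6, 0, 13) = 1
      (6 * 1) % 13 = 6
    half=6, (6*6) % 13 = 10
  half=10, (10*10) % 13 = 9
half=9, (9*9) % 13 = 3

3


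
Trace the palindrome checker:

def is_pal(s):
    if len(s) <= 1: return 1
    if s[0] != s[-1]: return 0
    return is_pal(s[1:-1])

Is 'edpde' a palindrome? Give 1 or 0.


is_pal('edpde'): s[0]='e' == s[-1]='e' -> check is_pal('dpd')
is_pal('dpd'): s[0]='d' == s[-1]='d' -> check is_pal('p')
is_pal('p'): len <= 1 -> return 1  (base case)
Result: 1 (palindrome)

1


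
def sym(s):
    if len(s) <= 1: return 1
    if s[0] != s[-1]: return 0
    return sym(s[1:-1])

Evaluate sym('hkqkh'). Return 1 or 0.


sym('hkqkh'): s[0]='h' == s[-1]='h' -> check sym('kqk')
sym('kqk'): s[0]='k' == s[-1]='k' -> check sym('q')
sym('q'): len <= 1 -> return 1  (base case)
Result: 1 (palindrome)

1


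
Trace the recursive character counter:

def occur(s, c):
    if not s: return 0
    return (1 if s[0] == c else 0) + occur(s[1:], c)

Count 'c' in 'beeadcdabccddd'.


s[0]='b' != 'c' -> 0
s[0]='e' != 'c' -> 0
s[0]='e' != 'c' -> 0
s[0]='a' != 'c' -> 0
s[0]='d' != 'c' -> 0
s[0]='c' == 'c' -> 1
s[0]='d' != 'c' -> 0
s[0]='a' != 'c' -> 0
s[0]='b' != 'c' -> 0
s[0]='c' == 'c' -> 1
s[0]='c' == 'c' -> 1
s[0]='d' != 'c' -> 0
s[0]='d' != 'c' -> 0
s[0]='d' != 'c' -> 0
Sum: 0 + 0 + 0 + 0 + 0 + 1 + 0 + 0 + 0 + 1 + 1 + 0 + 0 + 0 = 3

3


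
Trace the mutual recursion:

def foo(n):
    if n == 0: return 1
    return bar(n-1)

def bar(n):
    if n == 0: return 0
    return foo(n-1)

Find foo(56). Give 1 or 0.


foo(56) = bar(55)
bar(55) = foo(54)
foo(54) = bar(53)
bar(53) = foo(52)
foo(52) = bar(51)
bar(51) = foo(50)
foo(50) = bar(49)
bar(49) = foo(48)
foo(48) = bar(47)
bar(47) = foo(46)
foo(46) = bar(45)
bar(45) = foo(44)
foo(44) = bar(43)
bar(43) = foo(42)
foo(42) = bar(41)
bar(41) = foo(40)
foo(40) = bar(39)
bar(39) = foo(38)
foo(38) = bar(37)
bar(37) = foo(36)
foo(36) = bar(35)
bar(35) = foo(34)
foo(34) = bar(33)
bar(33) = foo(32)
foo(32) = bar(31)
bar(31) = foo(30)
foo(30) = bar(29)
bar(29) = foo(28)
foo(28) = bar(27)
bar(27) = foo(26)
foo(26) = bar(25)
bar(25) = foo(24)
foo(24) = bar(23)
bar(23) = foo(22)
foo(22) = bar(21)
bar(21) = foo(20)
foo(20) = bar(19)
bar(19) = foo(18)
foo(18) = bar(17)
bar(17) = foo(16)
foo(16) = bar(15)
bar(15) = foo(14)
foo(14) = bar(13)
bar(13) = foo(12)
foo(12) = bar(11)
bar(11) = foo(10)
foo(10) = bar(9)
bar(9) = foo(8)
foo(8) = bar(7)
bar(7) = foo(6)
foo(6) = bar(5)
bar(5) = foo(4)
foo(4) = bar(3)
bar(3) = foo(2)
foo(2) = bar(1)
bar(1) = foo(0)
foo(0) = 1  (base case)
Result: 1

1


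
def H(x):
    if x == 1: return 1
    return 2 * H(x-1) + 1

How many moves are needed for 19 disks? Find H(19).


H(19) = 2 * H(18) + 1
H(18) = 2 * H(17) + 1
H(17) = 2 * H(16) + 1
H(16) = 2 * H(15) + 1
H(15) = 2 * H(14) + 1
H(14) = 2 * H(13) + 1
H(13) = 2 * H(12) + 1
H(12) = 2 * H(11) + 1
H(11) = 2 * H(10) + 1
H(10) = 2 * H(9) + 1
H(9) = 2 * H(8) + 1
H(8) = 2 * H(7) + 1
H(7) = 2 * H(6) + 1
H(6) = 2 * H(5) + 1
H(5) = 2 * H(4) + 1
H(4) = 2 * H(3) + 1
H(3) = 2 * H(2) + 1
H(2) = 2 * H(1) + 1
H(1) = 1  (base case)
H(2) = 2 * 1 + 1 = 3
H(3) = 2 * 3 + 1 = 7
H(4) = 2 * 7 + 1 = 15
H(5) = 2 * 15 + 1 = 31
H(6) = 2 * 31 + 1 = 63
H(7) = 2 * 63 + 1 = 127
H(8) = 2 * 127 + 1 = 255
H(9) = 2 * 255 + 1 = 511
H(10) = 2 * 511 + 1 = 1023
H(11) = 2 * 1023 + 1 = 2047
H(12) = 2 * 2047 + 1 = 4095
H(13) = 2 * 4095 + 1 = 8191
H(14) = 2 * 8191 + 1 = 16383
H(15) = 2 * 16383 + 1 = 32767
H(16) = 2 * 32767 + 1 = 65535
H(17) = 2 * 65535 + 1 = 131071
H(18) = 2 * 131071 + 1 = 262143
H(19) = 2 * 262143 + 1 = 524287

524287


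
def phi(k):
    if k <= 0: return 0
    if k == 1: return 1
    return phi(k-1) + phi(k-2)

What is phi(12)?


Computing phi(12) bottom-up:
phi(0) = 0
phi(1) = 1
phi(2) = phi(1) + phi(0) = 1 + 0 = 1
phi(3) = phi(2) + phi(1) = 1 + 1 = 2
phi(4) = phi(3) + phi(2) = 2 + 1 = 3
phi(5) = phi(4) + phi(3) = 3 + 2 = 5
phi(6) = phi(5) + phi(4) = 5 + 3 = 8
phi(7) = phi(6) + phi(5) = 8 + 5 = 13
phi(8) = phi(7) + phi(6) = 13 + 8 = 21
phi(9) = phi(8) + phi(7) = 21 + 13 = 34
phi(10) = phi(9) + phi(8) = 34 + 21 = 55
phi(11) = phi(10) + phi(9) = 55 + 34 = 89
phi(12) = phi(11) + phi(10) = 89 + 55 = 144

144


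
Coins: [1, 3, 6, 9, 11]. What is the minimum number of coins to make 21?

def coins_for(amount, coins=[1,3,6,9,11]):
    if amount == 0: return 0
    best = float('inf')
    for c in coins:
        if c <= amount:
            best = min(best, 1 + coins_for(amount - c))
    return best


Building up with DP:
coins_for(0) = 0
coins_for(1) = min(1+coins_for(0)=1+0=1) = 1
coins_for(2) = min(1+coins_for(1)=1+1=2) = 2
coins_for(3) = min(1+coins_for(2)=1+2=3, 1+coins_for(0)=1+0=1) = 1
coins_for(4) = min(1+coins_for(3)=1+1=2, 1+coins_for(1)=1+1=2) = 2
coins_for(5) = min(1+coins_for(4)=1+2=3, 1+coins_for(2)=1+2=3) = 3
coins_for(6) = min(1+coins_for(5)=1+3=4, 1+coins_for(3)=1+1=2, 1+coins_for(0)=1+0=1) = 1
coins_for(7) = min(1+coins_for(6)=1+1=2, 1+coins_for(4)=1+2=3, 1+coins_for(1)=1+1=2) = 2
coins_for(8) = min(1+coins_for(7)=1+2=3, 1+coins_for(5)=1+3=4, 1+coins_for(2)=1+2=3) = 3
coins_for(9) = min(1+coins_for(8)=1+3=4, 1+coins_for(6)=1+1=2, 1+coins_for(3)=1+1=2, 1+coins_for(0)=1+0=1) = 1
coins_for(10) = min(1+coins_for(9)=1+1=2, 1+coins_for(7)=1+2=3, 1+coins_for(4)=1+2=3, 1+coins_for(1)=1+1=2) = 2
coins_for(11) = min(1+coins_for(10)=1+2=3, 1+coins_for(8)=1+3=4, 1+coins_for(5)=1+3=4, 1+coins_for(2)=1+2=3, 1+coins_for(0)=1+0=1) = 1
coins_for(12) = min(1+coins_for(11)=1+1=2, 1+coins_for(9)=1+1=2, 1+coins_for(6)=1+1=2, 1+coins_for(3)=1+1=2, 1+coins_for(1)=1+1=2) = 2
coins_for(13) = min(1+coins_for(12)=1+2=3, 1+coins_for(10)=1+2=3, 1+coins_for(7)=1+2=3, 1+coins_for(4)=1+2=3, 1+coins_for(2)=1+2=3) = 3
coins_for(14) = min(1+coins_for(13)=1+3=4, 1+coins_for(11)=1+1=2, 1+coins_for(8)=1+3=4, 1+coins_for(5)=1+3=4, 1+coins_for(3)=1+1=2) = 2
coins_for(15) = min(1+coins_for(14)=1+2=3, 1+coins_for(12)=1+2=3, 1+coins_for(9)=1+1=2, 1+coins_for(6)=1+1=2, 1+coins_for(4)=1+2=3) = 2
coins_for(16) = min(1+coins_for(15)=1+2=3, 1+coins_for(13)=1+3=4, 1+coins_for(10)=1+2=3, 1+coins_for(7)=1+2=3, 1+coins_for(5)=1+3=4) = 3
coins_for(17) = min(1+coins_for(16)=1+3=4, 1+coins_for(14)=1+2=3, 1+coins_for(11)=1+1=2, 1+coins_for(8)=1+3=4, 1+coins_for(6)=1+1=2) = 2
coins_for(18) = min(1+coins_for(17)=1+2=3, 1+coins_for(15)=1+2=3, 1+coins_for(12)=1+2=3, 1+coins_for(9)=1+1=2, 1+coins_for(7)=1+2=3) = 2
coins_for(19) = min(1+coins_for(18)=1+2=3, 1+coins_for(16)=1+3=4, 1+coins_for(13)=1+3=4, 1+coins_for(10)=1+2=3, 1+coins_for(8)=1+3=4) = 3
coins_for(20) = min(1+coins_for(19)=1+3=4, 1+coins_for(17)=1+2=3, 1+coins_for(14)=1+2=3, 1+coins_for(11)=1+1=2, 1+coins_for(9)=1+1=2) = 2
coins_for(21) = min(1+coins_for(20)=1+2=3, 1+coins_for(18)=1+2=3, 1+coins_for(15)=1+2=3, 1+coins_for(12)=1+2=3, 1+coins_for(10)=1+2=3) = 3

3


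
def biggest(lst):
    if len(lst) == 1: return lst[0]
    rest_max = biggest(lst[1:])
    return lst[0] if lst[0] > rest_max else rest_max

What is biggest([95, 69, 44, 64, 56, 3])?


biggest([95, 69, 44, 64, 56, 3]): compare 95 with biggest([69, 44, 64, 56, 3])
biggest([69, 44, 64, 56, 3]): compare 69 with biggest([44, 64, 56, 3])
biggest([44, 64, 56, 3]): compare 44 with biggest([64, 56, 3])
biggest([64, 56, 3]): compare 64 with biggest([56, 3])
biggest([56, 3]): compare 56 with biggest([3])
biggest([3]) = 3  (base case)
Compare 56 with 3 -> 56
Compare 64 with 56 -> 64
Compare 44 with 64 -> 64
Compare 69 with 64 -> 69
Compare 95 with 69 -> 95

95


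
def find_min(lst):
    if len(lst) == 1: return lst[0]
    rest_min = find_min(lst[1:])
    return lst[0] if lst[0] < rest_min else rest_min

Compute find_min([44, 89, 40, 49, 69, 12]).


find_min([44, 89, 40, 49, 69, 12]): compare 44 with find_min([89, 40, 49, 69, 12])
find_min([89, 40, 49, 69, 12]): compare 89 with find_min([40, 49, 69, 12])
find_min([40, 49, 69, 12]): compare 40 with find_min([49, 69, 12])
find_min([49, 69, 12]): compare 49 with find_min([69, 12])
find_min([69, 12]): compare 69 with find_min([12])
find_min([12]) = 12  (base case)
Compare 69 with 12 -> 12
Compare 49 with 12 -> 12
Compare 40 with 12 -> 12
Compare 89 with 12 -> 12
Compare 44 with 12 -> 12

12


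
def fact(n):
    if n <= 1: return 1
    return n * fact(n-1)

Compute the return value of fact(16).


fact(16)
= 16 * fact(15)
= 16 * 15 * fact(14)
= 16 * 15 * 14 * fact(13)
= 16 * 15 * 14 * 13 * fact(12)
= 16 * 15 * 14 * 13 * 12 * fact(11)
= 16 * 15 * 14 * 13 * 12 * 11 * fact(10)
= 16 * 15 * 14 * 13 * 12 * 11 * 10 * fact(9)
= 16 * 15 * 14 * 13 * 12 * 11 * 10 * 9 * fact(8)
= 16 * 15 * 14 * 13 * 12 * 11 * 10 * 9 * 8 * fact(7)
= 16 * 15 * 14 * 13 * 12 * 11 * 10 * 9 * 8 * 7 * fact(6)
= 16 * 15 * 14 * 13 * 12 * 11 * 10 * 9 * 8 * 7 * 6 * fact(5)
= 16 * 15 * 14 * 13 * 12 * 11 * 10 * 9 * 8 * 7 * 6 * 5 * fact(4)
= 16 * 15 * 14 * 13 * 12 * 11 * 10 * 9 * 8 * 7 * 6 * 5 * 4 * fact(3)
= 16 * 15 * 14 * 13 * 12 * 11 * 10 * 9 * 8 * 7 * 6 * 5 * 4 * 3 * fact(2)
= 16 * 15 * 14 * 13 * 12 * 11 * 10 * 9 * 8 * 7 * 6 * 5 * 4 * 3 * 2 * fact(1)
= 16 * 15 * 14 * 13 * 12 * 11 * 10 * 9 * 8 * 7 * 6 * 5 * 4 * 3 * 2 * 1
= 20922789888000

20922789888000


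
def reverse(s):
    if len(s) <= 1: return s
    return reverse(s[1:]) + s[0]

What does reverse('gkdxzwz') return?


reverse('gkdxzwz') = reverse('kdxzwz') + 'g'
reverse('kdxzwz') = reverse('dxzwz') + 'k'
reverse('dxzwz') = reverse('xzwz') + 'd'
reverse('xzwz') = reverse('zwz') + 'x'
reverse('zwz') = reverse('wz') + 'z'
reverse('wz') = reverse('z') + 'w'
reverse('z') = 'z'  (base case)
Concatenating: 'z' + 'w' + 'z' + 'x' + 'd' + 'k' + 'g' = 'zwzxdkg'

zwzxdkg


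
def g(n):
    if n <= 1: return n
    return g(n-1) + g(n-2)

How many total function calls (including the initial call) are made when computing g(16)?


Let C(n) = total calls for g(n)
C(0) = 1, C(1) = 1
C(2) = 1 + C(1) + C(0) = 1 + 1 + 1 = 3
C(3) = 1 + C(2) + C(1) = 1 + 3 + 1 = 5
C(4) = 1 + C(3) + C(2) = 1 + 5 + 3 = 9
C(5) = 1 + C(4) + C(3) = 1 + 9 + 5 = 15
C(6) = 1 + C(5) + C(4) = 1 + 15 + 9 = 25
C(7) = 1 + C(6) + C(5) = 1 + 25 + 15 = 41
C(8) = 1 + C(7) + C(6) = 1 + 41 + 25 = 67
C(9) = 1 + C(8) + C(7) = 1 + 67 + 41 = 109
C(10) = 1 + C(9) + C(8) = 1 + 109 + 67 = 177
C(11) = 1 + C(10) + C(9) = 1 + 177 + 109 = 287
C(12) = 1 + C(11) + C(10) = 1 + 287 + 177 = 465
C(13) = 1 + C(12) + C(11) = 1 + 465 + 287 = 753
C(14) = 1 + C(13) + C(12) = 1 + 753 + 465 = 1219
C(15) = 1 + C(14) + C(13) = 1 + 1219 + 753 = 1973
C(16) = 1 + C(15) + C(14) = 1 + 1973 + 1219 = 3193

3193


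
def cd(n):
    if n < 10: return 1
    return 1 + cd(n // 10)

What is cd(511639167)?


cd(511639167) = 1 + cd(51163916)
cd(51163916) = 1 + cd(5116391)
cd(5116391) = 1 + cd(511639)
cd(511639) = 1 + cd(51163)
cd(51163) = 1 + cd(5116)
cd(5116) = 1 + cd(511)
cd(511) = 1 + cd(51)
cd(51) = 1 + cd(5)
cd(5) = 1  (base case: 5 < 10)
Unwinding: 1 + 1 + 1 + 1 + 1 + 1 + 1 + 1 + 1 = 9

9


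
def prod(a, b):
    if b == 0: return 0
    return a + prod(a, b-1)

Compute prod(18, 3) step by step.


prod(18, 3) = 18 + prod(18, 2)
prod(18, 2) = 18 + prod(18, 1)
prod(18, 1) = 18 + prod(18, 0)
prod(18, 0) = 0  (base case)
Total: 18 + 18 + 18 + 0 = 54

54


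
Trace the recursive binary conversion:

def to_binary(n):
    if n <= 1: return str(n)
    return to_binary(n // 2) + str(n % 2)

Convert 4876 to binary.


to_binary(4876) = to_binary(2438) + '0'
to_binary(2438) = to_binary(1219) + '0'
to_binary(1219) = to_binary(609) + '1'
to_binary(609) = to_binary(304) + '1'
to_binary(304) = to_binary(152) + '0'
to_binary(152) = to_binary(76) + '0'
to_binary(76) = to_binary(38) + '0'
to_binary(38) = to_binary(19) + '0'
to_binary(19) = to_binary(9) + '1'
to_binary(9) = to_binary(4) + '1'
to_binary(4) = to_binary(2) + '0'
to_binary(2) = to_binary(1) + '0'
to_binary(1) = '1'  (base case)
Concatenating: '1' + '0' + '0' + '1' + '1' + '0' + '0' + '0' + '0' + '1' + '1' + '0' + '0' = '1001100001100'

1001100001100


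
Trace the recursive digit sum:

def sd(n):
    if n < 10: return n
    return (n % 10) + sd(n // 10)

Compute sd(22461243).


sd(22461243) = 3 + sd(2246124)
sd(2246124) = 4 + sd(224612)
sd(224612) = 2 + sd(22461)
sd(22461) = 1 + sd(2246)
sd(2246) = 6 + sd(224)
sd(224) = 4 + sd(22)
sd(22) = 2 + sd(2)
sd(2) = 2  (base case)
Total: 3 + 4 + 2 + 1 + 6 + 4 + 2 + 2 = 24

24


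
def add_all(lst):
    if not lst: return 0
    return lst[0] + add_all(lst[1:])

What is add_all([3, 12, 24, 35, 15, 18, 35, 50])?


add_all([3, 12, 24, 35, 15, 18, 35, 50]) = 3 + add_all([12, 24, 35, 15, 18, 35, 50])
add_all([12, 24, 35, 15, 18, 35, 50]) = 12 + add_all([24, 35, 15, 18, 35, 50])
add_all([24, 35, 15, 18, 35, 50]) = 24 + add_all([35, 15, 18, 35, 50])
add_all([35, 15, 18, 35, 50]) = 35 + add_all([15, 18, 35, 50])
add_all([15, 18, 35, 50]) = 15 + add_all([18, 35, 50])
add_all([18, 35, 50]) = 18 + add_all([35, 50])
add_all([35, 50]) = 35 + add_all([50])
add_all([50]) = 50 + add_all([])
add_all([]) = 0  (base case)
Total: 3 + 12 + 24 + 35 + 15 + 18 + 35 + 50 + 0 = 192

192


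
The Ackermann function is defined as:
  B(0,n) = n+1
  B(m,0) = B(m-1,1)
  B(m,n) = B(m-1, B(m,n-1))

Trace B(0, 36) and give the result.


B(0, 36) = 37
Result: B(0, 36) = 37

37


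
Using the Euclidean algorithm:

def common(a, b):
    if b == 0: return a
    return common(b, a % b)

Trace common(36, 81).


common(36, 81) = common(81, 36)
common(81, 36) = common(36, 9)
common(36, 9) = common(9, 0)
common(9, 0) = 9  (base case)

9


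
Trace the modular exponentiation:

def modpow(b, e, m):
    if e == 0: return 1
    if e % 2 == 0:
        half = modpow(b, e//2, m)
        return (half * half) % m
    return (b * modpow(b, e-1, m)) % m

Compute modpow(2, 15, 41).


modpow(2, 15, 41): e is odd, compute modpow(2, 14, 41)
  modpow(2, 14, 41): e is even, compute modpow(2, 7, 41)
    modpow(2, 7, 41): e is odd, compute modpow(2, 6, 41)
      modpow(2, 6, 41): e is even, compute modpow(2, 3, 41)
        modpow(2, 3, 41): e is odd, compute modpow(2, 2, 41)
          modpow(2, 2, 41): e is even, compute modpow(2, 1, 41)
          modpow(2, 1, 41): e is odd, compute modpow(2, 0, 41)
          modpow(2, 0, 41) = 1
          (2 * 1) % 41 = 2
          half=2, (2*2) % 41 = 4
        (2 * 4) % 41 = 8
      half=8, (8*8) % 41 = 23
    (2 * 23) % 41 = 5
  half=5, (5*5) % 41 = 25
(2 * 25) % 41 = 9

9


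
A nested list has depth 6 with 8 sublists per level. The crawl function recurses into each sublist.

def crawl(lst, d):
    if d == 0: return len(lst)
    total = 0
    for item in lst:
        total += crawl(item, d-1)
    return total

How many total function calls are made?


At depth 0 (root): 1 call
At depth 1: each of 1 parents calls crawl on 8 children = 8 calls
At depth 2: each of 8 parents calls crawl on 8 children = 64 calls
At depth 3: each of 64 parents calls crawl on 8 children = 512 calls
At depth 4: each of 512 parents calls crawl on 8 children = 4096 calls
At depth 5: each of 4096 parents calls crawl on 8 children = 32768 calls
At depth 6: each of 32768 parents calls crawl on 8 children = 262144 calls
Total: 1 + 8 + 64 + 512 + 4096 + 32768 + 262144 = 299593

299593


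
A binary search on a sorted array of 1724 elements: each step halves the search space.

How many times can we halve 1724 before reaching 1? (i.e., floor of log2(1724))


1724 / 2 = 862
862 / 2 = 431
431 / 2 = 215
215 / 2 = 107
107 / 2 = 53
53 / 2 = 26
26 / 2 = 13
13 / 2 = 6
6 / 2 = 3
3 / 2 = 1
Reached 1 after 10 halvings

10


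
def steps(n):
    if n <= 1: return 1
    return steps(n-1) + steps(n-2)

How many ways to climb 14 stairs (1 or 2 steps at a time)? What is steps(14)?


Building up from base cases:
steps(0) = 1
steps(1) = 1
steps(2) = steps(1) + steps(0) = 1 + 1 = 2
steps(3) = steps(2) + steps(1) = 2 + 1 = 3
steps(4) = steps(3) + steps(2) = 3 + 2 = 5
steps(5) = steps(4) + steps(3) = 5 + 3 = 8
steps(6) = steps(5) + steps(4) = 8 + 5 = 13
steps(7) = steps(6) + steps(5) = 13 + 8 = 21
steps(8) = steps(7) + steps(6) = 21 + 13 = 34
steps(9) = steps(8) + steps(7) = 34 + 21 = 55
steps(10) = steps(9) + steps(8) = 55 + 34 = 89
steps(11) = steps(10) + steps(9) = 89 + 55 = 144
steps(12) = steps(11) + steps(10) = 144 + 89 = 233
steps(13) = steps(12) + steps(11) = 233 + 144 = 377
steps(14) = steps(13) + steps(12) = 377 + 233 = 610

610


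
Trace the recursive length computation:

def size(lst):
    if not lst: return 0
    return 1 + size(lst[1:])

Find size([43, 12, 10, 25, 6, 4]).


size([43, 12, 10, 25, 6, 4]) = 1 + size([12, 10, 25, 6, 4])
size([12, 10, 25, 6, 4]) = 1 + size([10, 25, 6, 4])
size([10, 25, 6, 4]) = 1 + size([25, 6, 4])
size([25, 6, 4]) = 1 + size([6, 4])
size([6, 4]) = 1 + size([4])
size([4]) = 1 + size([])
size([]) = 0  (base case)
Unwinding: 1 + 1 + 1 + 1 + 1 + 1 + 0 = 6

6


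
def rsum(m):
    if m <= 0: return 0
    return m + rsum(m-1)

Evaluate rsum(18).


rsum(18)
= 18 + 17 + 16 + 15 + 14 + 13 + 12 + 11 + 10 + 9 + 8 + 7 + 6 + 5 + 4 + 3 + 2 + 1 + rsum(0)
= 18 + 17 + 16 + 15 + 14 + 13 + 12 + 11 + 10 + 9 + 8 + 7 + 6 + 5 + 4 + 3 + 2 + 1 + 0
= 171

171


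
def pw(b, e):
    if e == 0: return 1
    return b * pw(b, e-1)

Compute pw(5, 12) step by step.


pw(5, 12)
= 5 * pw(5, 11)
= 5 * 5 * pw(5, 10)
= 5 * 5 * 5 * pw(5, 9)
= 5 * 5 * 5 * 5 * pw(5, 8)
= 5 * 5 * 5 * 5 * 5 * pw(5, 7)
= 5 * 5 * 5 * 5 * 5 * 5 * pw(5, 6)
= 5 * 5 * 5 * 5 * 5 * 5 * 5 * pw(5, 5)
= 5 * 5 * 5 * 5 * 5 * 5 * 5 * 5 * pw(5, 4)
= 5 * 5 * 5 * 5 * 5 * 5 * 5 * 5 * 5 * pw(5, 3)
= 5 * 5 * 5 * 5 * 5 * 5 * 5 * 5 * 5 * 5 * pw(5, 2)
= 5 * 5 * 5 * 5 * 5 * 5 * 5 * 5 * 5 * 5 * 5 * pw(5, 1)
= 5 * 5 * 5 * 5 * 5 * 5 * 5 * 5 * 5 * 5 * 5 * 5 * pw(5, 0)
= 5 * 5 * 5 * 5 * 5 * 5 * 5 * 5 * 5 * 5 * 5 * 5 * 1
= 244140625

244140625


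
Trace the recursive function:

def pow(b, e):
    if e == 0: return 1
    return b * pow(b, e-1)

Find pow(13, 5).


pow(13, 5)
= 13 * pow(13, 4)
= 13 * 13 * pow(13, 3)
= 13 * 13 * 13 * pow(13, 2)
= 13 * 13 * 13 * 13 * pow(13, 1)
= 13 * 13 * 13 * 13 * 13 * pow(13, 0)
= 13 * 13 * 13 * 13 * 13 * 1
= 371293

371293


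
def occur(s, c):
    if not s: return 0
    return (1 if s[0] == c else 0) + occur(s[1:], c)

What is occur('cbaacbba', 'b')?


s[0]='c' != 'b' -> 0
s[0]='b' == 'b' -> 1
s[0]='a' != 'b' -> 0
s[0]='a' != 'b' -> 0
s[0]='c' != 'b' -> 0
s[0]='b' == 'b' -> 1
s[0]='b' == 'b' -> 1
s[0]='a' != 'b' -> 0
Sum: 0 + 1 + 0 + 0 + 0 + 1 + 1 + 0 = 3

3


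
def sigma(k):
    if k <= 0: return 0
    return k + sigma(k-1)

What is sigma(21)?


sigma(21)
= 21 + 20 + 19 + 18 + 17 + 16 + 15 + 14 + 13 + 12 + 11 + 10 + 9 + 8 + 7 + 6 + 5 + 4 + 3 + 2 + 1 + sigma(0)
= 21 + 20 + 19 + 18 + 17 + 16 + 15 + 14 + 13 + 12 + 11 + 10 + 9 + 8 + 7 + 6 + 5 + 4 + 3 + 2 + 1 + 0
= 231

231


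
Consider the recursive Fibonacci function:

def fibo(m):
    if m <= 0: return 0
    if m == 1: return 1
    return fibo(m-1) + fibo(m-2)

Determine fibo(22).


Computing fibo(22) bottom-up:
fibo(0) = 0
fibo(1) = 1
fibo(2) = fibo(1) + fibo(0) = 1 + 0 = 1
fibo(3) = fibo(2) + fibo(1) = 1 + 1 = 2
fibo(4) = fibo(3) + fibo(2) = 2 + 1 = 3
fibo(5) = fibo(4) + fibo(3) = 3 + 2 = 5
fibo(6) = fibo(5) + fibo(4) = 5 + 3 = 8
fibo(7) = fibo(6) + fibo(5) = 8 + 5 = 13
fibo(8) = fibo(7) + fibo(6) = 13 + 8 = 21
fibo(9) = fibo(8) + fibo(7) = 21 + 13 = 34
fibo(10) = fibo(9) + fibo(8) = 34 + 21 = 55
fibo(11) = fibo(10) + fibo(9) = 55 + 34 = 89
fibo(12) = fibo(11) + fibo(10) = 89 + 55 = 144
fibo(13) = fibo(12) + fibo(11) = 144 + 89 = 233
fibo(14) = fibo(13) + fibo(12) = 233 + 144 = 377
fibo(15) = fibo(14) + fibo(13) = 377 + 233 = 610
fibo(16) = fibo(15) + fibo(14) = 610 + 377 = 987
fibo(17) = fibo(16) + fibo(15) = 987 + 610 = 1597
fibo(18) = fibo(17) + fibo(16) = 1597 + 987 = 2584
fibo(19) = fibo(18) + fibo(17) = 2584 + 1597 = 4181
fibo(20) = fibo(19) + fibo(18) = 4181 + 2584 = 6765
fibo(21) = fibo(20) + fibo(19) = 6765 + 4181 = 10946
fibo(22) = fibo(21) + fibo(20) = 10946 + 6765 = 17711

17711


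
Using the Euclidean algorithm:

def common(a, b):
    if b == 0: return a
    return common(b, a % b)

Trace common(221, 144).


common(221, 144) = common(144, 77)
common(144, 77) = common(77, 67)
common(77, 67) = common(67, 10)
common(67, 10) = common(10, 7)
common(10, 7) = common(7, 3)
common(7, 3) = common(3, 1)
common(3, 1) = common(1, 0)
common(1, 0) = 1  (base case)

1


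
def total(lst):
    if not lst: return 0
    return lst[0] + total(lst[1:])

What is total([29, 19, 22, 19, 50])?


total([29, 19, 22, 19, 50]) = 29 + total([19, 22, 19, 50])
total([19, 22, 19, 50]) = 19 + total([22, 19, 50])
total([22, 19, 50]) = 22 + total([19, 50])
total([19, 50]) = 19 + total([50])
total([50]) = 50 + total([])
total([]) = 0  (base case)
Total: 29 + 19 + 22 + 19 + 50 + 0 = 139

139


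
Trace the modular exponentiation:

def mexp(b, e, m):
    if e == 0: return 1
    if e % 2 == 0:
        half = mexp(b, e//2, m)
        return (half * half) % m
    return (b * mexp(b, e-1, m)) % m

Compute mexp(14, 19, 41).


mexp(14, 19, 41): e is odd, compute mexp(14, 18, 41)
  mexp(14, 18, 41): e is even, compute mexp(14, 9, 41)
    mexp(14, 9, 41): e is odd, compute mexp(14, 8, 41)
      mexp(14, 8, 41): e is even, compute mexp(14, 4, 41)
        mexp(14, 4, 41): e is even, compute mexp(14, 2, 41)
          mexp(14, 2, 41): e is even, compute mexp(14, 1, 41)
          mexp(14, 1, 41): e is odd, compute mexp(14, 0, 41)
          mexp(14, 0, 41) = 1
          (14 * 1) % 41 = 14
          half=14, (14*14) % 41 = 32
        half=32, (32*32) % 41 = 40
      half=40, (40*40) % 41 = 1
    (14 * 1) % 41 = 14
  half=14, (14*14) % 41 = 32
(14 * 32) % 41 = 38

38


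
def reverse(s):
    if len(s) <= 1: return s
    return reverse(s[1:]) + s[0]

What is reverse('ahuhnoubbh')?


reverse('ahuhnoubbh') = reverse('huhnoubbh') + 'a'
reverse('huhnoubbh') = reverse('uhnoubbh') + 'h'
reverse('uhnoubbh') = reverse('hnoubbh') + 'u'
reverse('hnoubbh') = reverse('noubbh') + 'h'
reverse('noubbh') = reverse('oubbh') + 'n'
reverse('oubbh') = reverse('ubbh') + 'o'
reverse('ubbh') = reverse('bbh') + 'u'
reverse('bbh') = reverse('bh') + 'b'
reverse('bh') = reverse('h') + 'b'
reverse('h') = 'h'  (base case)
Concatenating: 'h' + 'b' + 'b' + 'u' + 'o' + 'n' + 'h' + 'u' + 'h' + 'a' = 'hbbuonhuha'

hbbuonhuha


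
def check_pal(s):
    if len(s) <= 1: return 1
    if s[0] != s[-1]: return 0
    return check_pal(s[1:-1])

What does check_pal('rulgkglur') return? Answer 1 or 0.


check_pal('rulgkglur'): s[0]='r' == s[-1]='r' -> check check_pal('ulgkglu')
check_pal('ulgkglu'): s[0]='u' == s[-1]='u' -> check check_pal('lgkgl')
check_pal('lgkgl'): s[0]='l' == s[-1]='l' -> check check_pal('gkg')
check_pal('gkg'): s[0]='g' == s[-1]='g' -> check check_pal('k')
check_pal('k'): len <= 1 -> return 1  (base case)
Result: 1 (palindrome)

1


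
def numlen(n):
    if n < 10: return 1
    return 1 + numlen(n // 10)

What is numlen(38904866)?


numlen(38904866) = 1 + numlen(3890486)
numlen(3890486) = 1 + numlen(389048)
numlen(389048) = 1 + numlen(38904)
numlen(38904) = 1 + numlen(3890)
numlen(3890) = 1 + numlen(389)
numlen(389) = 1 + numlen(38)
numlen(38) = 1 + numlen(3)
numlen(3) = 1  (base case: 3 < 10)
Unwinding: 1 + 1 + 1 + 1 + 1 + 1 + 1 + 1 = 8

8


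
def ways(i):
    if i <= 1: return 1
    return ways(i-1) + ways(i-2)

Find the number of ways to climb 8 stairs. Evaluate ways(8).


Building up from base cases:
ways(0) = 1
ways(1) = 1
ways(2) = ways(1) + ways(0) = 1 + 1 = 2
ways(3) = ways(2) + ways(1) = 2 + 1 = 3
ways(4) = ways(3) + ways(2) = 3 + 2 = 5
ways(5) = ways(4) + ways(3) = 5 + 3 = 8
ways(6) = ways(5) + ways(4) = 8 + 5 = 13
ways(7) = ways(6) + ways(5) = 13 + 8 = 21
ways(8) = ways(7) + ways(6) = 21 + 13 = 34

34


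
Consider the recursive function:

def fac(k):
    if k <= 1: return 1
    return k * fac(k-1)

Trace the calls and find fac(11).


fac(11)
= 11 * fac(10)
= 11 * 10 * fac(9)
= 11 * 10 * 9 * fac(8)
= 11 * 10 * 9 * 8 * fac(7)
= 11 * 10 * 9 * 8 * 7 * fac(6)
= 11 * 10 * 9 * 8 * 7 * 6 * fac(5)
= 11 * 10 * 9 * 8 * 7 * 6 * 5 * fac(4)
= 11 * 10 * 9 * 8 * 7 * 6 * 5 * 4 * fac(3)
= 11 * 10 * 9 * 8 * 7 * 6 * 5 * 4 * 3 * fac(2)
= 11 * 10 * 9 * 8 * 7 * 6 * 5 * 4 * 3 * 2 * fac(1)
= 11 * 10 * 9 * 8 * 7 * 6 * 5 * 4 * 3 * 2 * 1
= 39916800

39916800


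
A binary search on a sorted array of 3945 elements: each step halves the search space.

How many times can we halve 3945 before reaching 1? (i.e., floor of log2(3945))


3945 / 2 = 1972
1972 / 2 = 986
986 / 2 = 493
493 / 2 = 246
246 / 2 = 123
123 / 2 = 61
61 / 2 = 30
30 / 2 = 15
15 / 2 = 7
7 / 2 = 3
3 / 2 = 1
Reached 1 after 11 halvings

11


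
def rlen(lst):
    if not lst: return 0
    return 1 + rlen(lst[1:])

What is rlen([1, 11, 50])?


rlen([1, 11, 50]) = 1 + rlen([11, 50])
rlen([11, 50]) = 1 + rlen([50])
rlen([50]) = 1 + rlen([])
rlen([]) = 0  (base case)
Unwinding: 1 + 1 + 1 + 0 = 3

3


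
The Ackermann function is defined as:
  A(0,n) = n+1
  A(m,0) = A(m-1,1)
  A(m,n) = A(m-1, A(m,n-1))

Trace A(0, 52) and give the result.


A(0, 52) = 53
Result: A(0, 52) = 53

53


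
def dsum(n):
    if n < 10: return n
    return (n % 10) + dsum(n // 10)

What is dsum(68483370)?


dsum(68483370) = 0 + dsum(6848337)
dsum(6848337) = 7 + dsum(684833)
dsum(684833) = 3 + dsum(68483)
dsum(68483) = 3 + dsum(6848)
dsum(6848) = 8 + dsum(684)
dsum(684) = 4 + dsum(68)
dsum(68) = 8 + dsum(6)
dsum(6) = 6  (base case)
Total: 0 + 7 + 3 + 3 + 8 + 4 + 8 + 6 = 39

39


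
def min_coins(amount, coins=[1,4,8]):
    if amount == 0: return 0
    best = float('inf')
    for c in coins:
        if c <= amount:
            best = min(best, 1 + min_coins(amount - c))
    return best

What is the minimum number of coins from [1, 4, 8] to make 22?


Building up with DP:
min_coins(0) = 0
min_coins(1) = min(1+min_coins(0)=1+0=1) = 1
min_coins(2) = min(1+min_coins(1)=1+1=2) = 2
min_coins(3) = min(1+min_coins(2)=1+2=3) = 3
min_coins(4) = min(1+min_coins(3)=1+3=4, 1+min_coins(0)=1+0=1) = 1
min_coins(5) = min(1+min_coins(4)=1+1=2, 1+min_coins(1)=1+1=2) = 2
min_coins(6) = min(1+min_coins(5)=1+2=3, 1+min_coins(2)=1+2=3) = 3
min_coins(7) = min(1+min_coins(6)=1+3=4, 1+min_coins(3)=1+3=4) = 4
min_coins(8) = min(1+min_coins(7)=1+4=5, 1+min_coins(4)=1+1=2, 1+min_coins(0)=1+0=1) = 1
min_coins(9) = min(1+min_coins(8)=1+1=2, 1+min_coins(5)=1+2=3, 1+min_coins(1)=1+1=2) = 2
min_coins(10) = min(1+min_coins(9)=1+2=3, 1+min_coins(6)=1+3=4, 1+min_coins(2)=1+2=3) = 3
min_coins(11) = min(1+min_coins(10)=1+3=4, 1+min_coins(7)=1+4=5, 1+min_coins(3)=1+3=4) = 4
min_coins(12) = min(1+min_coins(11)=1+4=5, 1+min_coins(8)=1+1=2, 1+min_coins(4)=1+1=2) = 2
min_coins(13) = min(1+min_coins(12)=1+2=3, 1+min_coins(9)=1+2=3, 1+min_coins(5)=1+2=3) = 3
min_coins(14) = min(1+min_coins(13)=1+3=4, 1+min_coins(10)=1+3=4, 1+min_coins(6)=1+3=4) = 4
min_coins(15) = min(1+min_coins(14)=1+4=5, 1+min_coins(11)=1+4=5, 1+min_coins(7)=1+4=5) = 5
min_coins(16) = min(1+min_coins(15)=1+5=6, 1+min_coins(12)=1+2=3, 1+min_coins(8)=1+1=2) = 2
min_coins(17) = min(1+min_coins(16)=1+2=3, 1+min_coins(13)=1+3=4, 1+min_coins(9)=1+2=3) = 3
min_coins(18) = min(1+min_coins(17)=1+3=4, 1+min_coins(14)=1+4=5, 1+min_coins(10)=1+3=4) = 4
min_coins(19) = min(1+min_coins(18)=1+4=5, 1+min_coins(15)=1+5=6, 1+min_coins(11)=1+4=5) = 5
min_coins(20) = min(1+min_coins(19)=1+5=6, 1+min_coins(16)=1+2=3, 1+min_coins(12)=1+2=3) = 3
min_coins(21) = min(1+min_coins(20)=1+3=4, 1+min_coins(17)=1+3=4, 1+min_coins(13)=1+3=4) = 4
min_coins(22) = min(1+min_coins(21)=1+4=5, 1+min_coins(18)=1+4=5, 1+min_coins(14)=1+4=5) = 5

5


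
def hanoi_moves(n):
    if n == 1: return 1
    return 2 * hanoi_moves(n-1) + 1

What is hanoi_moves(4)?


hanoi_moves(4) = 2 * hanoi_moves(3) + 1
hanoi_moves(3) = 2 * hanoi_moves(2) + 1
hanoi_moves(2) = 2 * hanoi_moves(1) + 1
hanoi_moves(1) = 1  (base case)
hanoi_moves(2) = 2 * 1 + 1 = 3
hanoi_moves(3) = 2 * 3 + 1 = 7
hanoi_moves(4) = 2 * 7 + 1 = 15

15


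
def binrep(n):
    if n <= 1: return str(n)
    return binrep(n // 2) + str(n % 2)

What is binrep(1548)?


binrep(1548) = binrep(774) + '0'
binrep(774) = binrep(387) + '0'
binrep(387) = binrep(193) + '1'
binrep(193) = binrep(96) + '1'
binrep(96) = binrep(48) + '0'
binrep(48) = binrep(24) + '0'
binrep(24) = binrep(12) + '0'
binrep(12) = binrep(6) + '0'
binrep(6) = binrep(3) + '0'
binrep(3) = binrep(1) + '1'
binrep(1) = '1'  (base case)
Concatenating: '1' + '1' + '0' + '0' + '0' + '0' + '0' + '1' + '1' + '0' + '0' = '11000001100'

11000001100


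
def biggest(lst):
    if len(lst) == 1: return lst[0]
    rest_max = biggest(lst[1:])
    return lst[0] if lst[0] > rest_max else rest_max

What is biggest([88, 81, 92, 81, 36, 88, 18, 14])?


biggest([88, 81, 92, 81, 36, 88, 18, 14]): compare 88 with biggest([81, 92, 81, 36, 88, 18, 14])
biggest([81, 92, 81, 36, 88, 18, 14]): compare 81 with biggest([92, 81, 36, 88, 18, 14])
biggest([92, 81, 36, 88, 18, 14]): compare 92 with biggest([81, 36, 88, 18, 14])
biggest([81, 36, 88, 18, 14]): compare 81 with biggest([36, 88, 18, 14])
biggest([36, 88, 18, 14]): compare 36 with biggest([88, 18, 14])
biggest([88, 18, 14]): compare 88 with biggest([18, 14])
biggest([18, 14]): compare 18 with biggest([14])
biggest([14]) = 14  (base case)
Compare 18 with 14 -> 18
Compare 88 with 18 -> 88
Compare 36 with 88 -> 88
Compare 81 with 88 -> 88
Compare 92 with 88 -> 92
Compare 81 with 92 -> 92
Compare 88 with 92 -> 92

92


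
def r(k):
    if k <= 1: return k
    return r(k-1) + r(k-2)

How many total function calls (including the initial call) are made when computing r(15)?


Let C(n) = total calls for r(n)
C(0) = 1, C(1) = 1
C(2) = 1 + C(1) + C(0) = 1 + 1 + 1 = 3
C(3) = 1 + C(2) + C(1) = 1 + 3 + 1 = 5
C(4) = 1 + C(3) + C(2) = 1 + 5 + 3 = 9
C(5) = 1 + C(4) + C(3) = 1 + 9 + 5 = 15
C(6) = 1 + C(5) + C(4) = 1 + 15 + 9 = 25
C(7) = 1 + C(6) + C(5) = 1 + 25 + 15 = 41
C(8) = 1 + C(7) + C(6) = 1 + 41 + 25 = 67
C(9) = 1 + C(8) + C(7) = 1 + 67 + 41 = 109
C(10) = 1 + C(9) + C(8) = 1 + 109 + 67 = 177
C(11) = 1 + C(10) + C(9) = 1 + 177 + 109 = 287
C(12) = 1 + C(11) + C(10) = 1 + 287 + 177 = 465
C(13) = 1 + C(12) + C(11) = 1 + 465 + 287 = 753
C(14) = 1 + C(13) + C(12) = 1 + 753 + 465 = 1219
C(15) = 1 + C(14) + C(13) = 1 + 1219 + 753 = 1973

1973


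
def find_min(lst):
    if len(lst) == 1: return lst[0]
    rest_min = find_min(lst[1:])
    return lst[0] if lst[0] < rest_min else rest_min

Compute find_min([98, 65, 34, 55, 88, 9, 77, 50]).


find_min([98, 65, 34, 55, 88, 9, 77, 50]): compare 98 with find_min([65, 34, 55, 88, 9, 77, 50])
find_min([65, 34, 55, 88, 9, 77, 50]): compare 65 with find_min([34, 55, 88, 9, 77, 50])
find_min([34, 55, 88, 9, 77, 50]): compare 34 with find_min([55, 88, 9, 77, 50])
find_min([55, 88, 9, 77, 50]): compare 55 with find_min([88, 9, 77, 50])
find_min([88, 9, 77, 50]): compare 88 with find_min([9, 77, 50])
find_min([9, 77, 50]): compare 9 with find_min([77, 50])
find_min([77, 50]): compare 77 with find_min([50])
find_min([50]) = 50  (base case)
Compare 77 with 50 -> 50
Compare 9 with 50 -> 9
Compare 88 with 9 -> 9
Compare 55 with 9 -> 9
Compare 34 with 9 -> 9
Compare 65 with 9 -> 9
Compare 98 with 9 -> 9

9


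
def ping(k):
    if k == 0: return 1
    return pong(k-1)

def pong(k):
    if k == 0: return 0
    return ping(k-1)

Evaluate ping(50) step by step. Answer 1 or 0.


ping(50) = pong(49)
pong(49) = ping(48)
ping(48) = pong(47)
pong(47) = ping(46)
ping(46) = pong(45)
pong(45) = ping(44)
ping(44) = pong(43)
pong(43) = ping(42)
ping(42) = pong(41)
pong(41) = ping(40)
ping(40) = pong(39)
pong(39) = ping(38)
ping(38) = pong(37)
pong(37) = ping(36)
ping(36) = pong(35)
pong(35) = ping(34)
ping(34) = pong(33)
pong(33) = ping(32)
ping(32) = pong(31)
pong(31) = ping(30)
ping(30) = pong(29)
pong(29) = ping(28)
ping(28) = pong(27)
pong(27) = ping(26)
ping(26) = pong(25)
pong(25) = ping(24)
ping(24) = pong(23)
pong(23) = ping(22)
ping(22) = pong(21)
pong(21) = ping(20)
ping(20) = pong(19)
pong(19) = ping(18)
ping(18) = pong(17)
pong(17) = ping(16)
ping(16) = pong(15)
pong(15) = ping(14)
ping(14) = pong(13)
pong(13) = ping(12)
ping(12) = pong(11)
pong(11) = ping(10)
ping(10) = pong(9)
pong(9) = ping(8)
ping(8) = pong(7)
pong(7) = ping(6)
ping(6) = pong(5)
pong(5) = ping(4)
ping(4) = pong(3)
pong(3) = ping(2)
ping(2) = pong(1)
pong(1) = ping(0)
ping(0) = 1  (base case)
Result: 1

1


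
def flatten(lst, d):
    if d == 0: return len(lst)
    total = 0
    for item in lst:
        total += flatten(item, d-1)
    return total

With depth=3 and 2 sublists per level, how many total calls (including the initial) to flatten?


At depth 0 (root): 1 call
At depth 1: each of 1 parents calls flatten on 2 children = 2 calls
At depth 2: each of 2 parents calls flatten on 2 children = 4 calls
At depth 3: each of 4 parents calls flatten on 2 children = 8 calls
Total: 1 + 2 + 4 + 8 = 15

15


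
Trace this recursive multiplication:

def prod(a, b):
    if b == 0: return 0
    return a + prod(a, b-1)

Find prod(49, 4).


prod(49, 4) = 49 + prod(49, 3)
prod(49, 3) = 49 + prod(49, 2)
prod(49, 2) = 49 + prod(49, 1)
prod(49, 1) = 49 + prod(49, 0)
prod(49, 0) = 0  (base case)
Total: 49 + 49 + 49 + 49 + 0 = 196

196


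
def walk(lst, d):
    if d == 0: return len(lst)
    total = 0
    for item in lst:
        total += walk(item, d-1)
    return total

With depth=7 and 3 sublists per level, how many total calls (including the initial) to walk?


At depth 0 (root): 1 call
At depth 1: each of 1 parents calls walk on 3 children = 3 calls
At depth 2: each of 3 parents calls walk on 3 children = 9 calls
At depth 3: each of 9 parents calls walk on 3 children = 27 calls
At depth 4: each of 27 parents calls walk on 3 children = 81 calls
At depth 5: each of 81 parents calls walk on 3 children = 243 calls
At depth 6: each of 243 parents calls walk on 3 children = 729 calls
At depth 7: each of 729 parents calls walk on 3 children = 2187 calls
Total: 1 + 3 + 9 + 27 + 81 + 243 + 729 + 2187 = 3280

3280


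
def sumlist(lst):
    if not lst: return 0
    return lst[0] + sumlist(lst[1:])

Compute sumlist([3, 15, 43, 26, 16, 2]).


sumlist([3, 15, 43, 26, 16, 2]) = 3 + sumlist([15, 43, 26, 16, 2])
sumlist([15, 43, 26, 16, 2]) = 15 + sumlist([43, 26, 16, 2])
sumlist([43, 26, 16, 2]) = 43 + sumlist([26, 16, 2])
sumlist([26, 16, 2]) = 26 + sumlist([16, 2])
sumlist([16, 2]) = 16 + sumlist([2])
sumlist([2]) = 2 + sumlist([])
sumlist([]) = 0  (base case)
Total: 3 + 15 + 43 + 26 + 16 + 2 + 0 = 105

105


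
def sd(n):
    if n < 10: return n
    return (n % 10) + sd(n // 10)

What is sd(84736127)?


sd(84736127) = 7 + sd(8473612)
sd(8473612) = 2 + sd(847361)
sd(847361) = 1 + sd(84736)
sd(84736) = 6 + sd(8473)
sd(8473) = 3 + sd(847)
sd(847) = 7 + sd(84)
sd(84) = 4 + sd(8)
sd(8) = 8  (base case)
Total: 7 + 2 + 1 + 6 + 3 + 7 + 4 + 8 = 38

38


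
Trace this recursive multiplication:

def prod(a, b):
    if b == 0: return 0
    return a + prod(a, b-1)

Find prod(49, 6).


prod(49, 6) = 49 + prod(49, 5)
prod(49, 5) = 49 + prod(49, 4)
prod(49, 4) = 49 + prod(49, 3)
prod(49, 3) = 49 + prod(49, 2)
prod(49, 2) = 49 + prod(49, 1)
prod(49, 1) = 49 + prod(49, 0)
prod(49, 0) = 0  (base case)
Total: 49 + 49 + 49 + 49 + 49 + 49 + 0 = 294

294


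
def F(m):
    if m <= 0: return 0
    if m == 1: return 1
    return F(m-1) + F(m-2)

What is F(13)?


Computing F(13) bottom-up:
F(0) = 0
F(1) = 1
F(2) = F(1) + F(0) = 1 + 0 = 1
F(3) = F(2) + F(1) = 1 + 1 = 2
F(4) = F(3) + F(2) = 2 + 1 = 3
F(5) = F(4) + F(3) = 3 + 2 = 5
F(6) = F(5) + F(4) = 5 + 3 = 8
F(7) = F(6) + F(5) = 8 + 5 = 13
F(8) = F(7) + F(6) = 13 + 8 = 21
F(9) = F(8) + F(7) = 21 + 13 = 34
F(10) = F(9) + F(8) = 34 + 21 = 55
F(11) = F(10) + F(9) = 55 + 34 = 89
F(12) = F(11) + F(10) = 89 + 55 = 144
F(13) = F(12) + F(11) = 144 + 89 = 233

233
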